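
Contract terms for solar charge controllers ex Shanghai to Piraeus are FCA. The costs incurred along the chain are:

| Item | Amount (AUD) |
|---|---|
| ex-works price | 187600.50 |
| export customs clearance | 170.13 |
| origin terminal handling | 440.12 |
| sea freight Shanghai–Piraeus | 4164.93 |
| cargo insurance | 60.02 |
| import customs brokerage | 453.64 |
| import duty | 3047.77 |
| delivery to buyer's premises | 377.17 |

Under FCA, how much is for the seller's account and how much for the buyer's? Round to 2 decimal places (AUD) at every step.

Seller: AUD 187770.63; buyer: AUD 8543.65

FCA: the seller delivers export-cleared goods to the carrier; the buyer bears costs from that point.
Seller's account: goods 187600.50 + export clearance 170.13 = 187770.63
Buyer's account: origin terminal 440.12 + freight 4164.93 + insurance 60.02 + brokerage 453.64 + duty 3047.77 + delivery 377.17 = 8543.65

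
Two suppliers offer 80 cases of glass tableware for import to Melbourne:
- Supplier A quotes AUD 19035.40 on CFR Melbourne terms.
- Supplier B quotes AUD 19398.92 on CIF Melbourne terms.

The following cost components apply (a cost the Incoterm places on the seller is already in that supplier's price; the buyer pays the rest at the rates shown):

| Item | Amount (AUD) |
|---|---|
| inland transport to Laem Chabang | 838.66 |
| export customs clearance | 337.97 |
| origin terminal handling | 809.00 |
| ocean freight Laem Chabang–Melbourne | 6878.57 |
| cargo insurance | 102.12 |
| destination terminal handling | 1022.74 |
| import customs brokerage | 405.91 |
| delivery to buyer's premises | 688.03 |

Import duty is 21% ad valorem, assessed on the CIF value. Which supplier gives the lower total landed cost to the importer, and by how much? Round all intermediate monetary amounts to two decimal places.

Supplier A (CFR):
CIF value = CFR price + insurance = 19035.40 + 102.12 = 19137.52
Import duty = 19137.52 × 21% = 4018.88
Buyer bears (A): 102.12 + 1022.74 + 405.91 + 688.03 = 2218.80
Landed cost (A) = invoice 19035.40 + 2218.80 + duty 4018.88 = 25273.08
Supplier B (CIF):
The CIF price already equals the CIF value: 19398.92
Import duty = 19398.92 × 21% = 4073.77
Buyer bears (B): 1022.74 + 405.91 + 688.03 = 2116.68
Landed cost (B) = invoice 19398.92 + 2116.68 + duty 4073.77 = 25589.37
Difference = |25273.08 − 25589.37| = 316.29

Supplier A is cheaper by AUD 316.29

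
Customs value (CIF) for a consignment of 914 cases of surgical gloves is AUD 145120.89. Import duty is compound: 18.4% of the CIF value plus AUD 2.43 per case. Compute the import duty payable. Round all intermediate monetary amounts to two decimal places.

Ad valorem component: 145120.89 × 18.4% = 26702.24
Specific component: 914 × 2.43 = 2221.02
Import duty = 26702.24 + 2221.02 = 28923.26

Import duty: AUD 28923.26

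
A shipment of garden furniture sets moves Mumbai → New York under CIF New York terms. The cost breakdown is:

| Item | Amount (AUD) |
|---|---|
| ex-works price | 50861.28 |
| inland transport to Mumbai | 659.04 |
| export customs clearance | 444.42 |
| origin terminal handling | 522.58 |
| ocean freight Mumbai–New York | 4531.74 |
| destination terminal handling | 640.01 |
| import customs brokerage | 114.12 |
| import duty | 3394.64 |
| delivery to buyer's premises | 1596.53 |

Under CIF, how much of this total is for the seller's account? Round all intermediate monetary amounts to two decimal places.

CIF: the seller pays costs through ocean freight and marine insurance to the destination port.
Seller's account: goods 50861.28 + inland to port 659.04 + export clearance 444.42 + origin terminal 522.58 + freight 4531.74 = 57019.06
Buyer's account: destination terminal 640.01 + brokerage 114.12 + duty 3394.64 + delivery 1596.53 = 5745.30

Seller's account: AUD 57019.06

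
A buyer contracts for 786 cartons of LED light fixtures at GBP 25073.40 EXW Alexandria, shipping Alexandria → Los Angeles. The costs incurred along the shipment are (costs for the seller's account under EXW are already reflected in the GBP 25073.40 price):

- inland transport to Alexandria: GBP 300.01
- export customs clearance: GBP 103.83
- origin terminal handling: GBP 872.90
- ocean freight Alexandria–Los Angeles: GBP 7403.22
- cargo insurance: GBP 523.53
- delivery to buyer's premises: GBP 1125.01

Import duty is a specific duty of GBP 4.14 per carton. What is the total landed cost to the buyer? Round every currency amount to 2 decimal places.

EXW: the seller makes goods available at their premises; the buyer bears all onward costs.
CIF value = EXW price + inland to port + export clearance + origin terminal + freight + insurance = 25073.40 + 300.01 + 103.83 + 872.90 + 7403.22 + 523.53 = 34276.89
Import duty = 786 × 4.14 = 3254.04
Buyer bears: inland to port 300.01 + export clearance 103.83 + origin terminal 872.90 + freight 7403.22 + insurance 523.53 + delivery 1125.01 + duty 3254.04 = 13582.54
Landed cost = invoice 25073.40 + 13582.54 = 38655.94

Total landed cost: GBP 38655.94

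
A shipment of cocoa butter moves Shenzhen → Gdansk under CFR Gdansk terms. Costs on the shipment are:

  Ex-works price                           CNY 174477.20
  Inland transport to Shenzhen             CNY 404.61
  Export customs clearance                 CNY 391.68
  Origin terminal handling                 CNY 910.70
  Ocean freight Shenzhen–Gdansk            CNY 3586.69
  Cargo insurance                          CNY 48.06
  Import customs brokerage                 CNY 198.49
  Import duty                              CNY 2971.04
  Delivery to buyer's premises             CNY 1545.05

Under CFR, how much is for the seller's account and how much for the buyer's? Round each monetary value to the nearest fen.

CFR: the seller pays costs through ocean freight to the destination port, but not insurance.
Seller's account: goods 174477.20 + inland to port 404.61 + export clearance 391.68 + origin terminal 910.70 + freight 3586.69 = 179770.88
Buyer's account: insurance 48.06 + brokerage 198.49 + duty 2971.04 + delivery 1545.05 = 4762.64

Seller: CNY 179770.88; buyer: CNY 4762.64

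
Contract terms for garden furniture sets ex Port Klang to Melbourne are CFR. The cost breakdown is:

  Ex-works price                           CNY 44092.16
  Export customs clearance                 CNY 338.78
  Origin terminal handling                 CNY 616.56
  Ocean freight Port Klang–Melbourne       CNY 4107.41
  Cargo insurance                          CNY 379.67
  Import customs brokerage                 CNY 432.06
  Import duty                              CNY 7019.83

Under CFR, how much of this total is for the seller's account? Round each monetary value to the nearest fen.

Seller's account: CNY 49154.91

CFR: the seller pays costs through ocean freight to the destination port, but not insurance.
Seller's account: goods 44092.16 + export clearance 338.78 + origin terminal 616.56 + freight 4107.41 = 49154.91
Buyer's account: insurance 379.67 + brokerage 432.06 + duty 7019.83 = 7831.56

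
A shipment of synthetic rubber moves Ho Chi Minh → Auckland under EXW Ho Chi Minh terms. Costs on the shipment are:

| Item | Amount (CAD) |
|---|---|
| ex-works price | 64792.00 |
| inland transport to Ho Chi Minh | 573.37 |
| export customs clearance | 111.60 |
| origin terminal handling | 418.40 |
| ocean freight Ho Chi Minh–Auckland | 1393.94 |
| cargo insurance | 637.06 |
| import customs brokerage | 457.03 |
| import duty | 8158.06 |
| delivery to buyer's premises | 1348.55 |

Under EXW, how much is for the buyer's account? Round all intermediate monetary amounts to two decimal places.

Buyer's account: CAD 13098.01

EXW: the seller makes goods available at their premises; the buyer bears all onward costs.
Seller's account: goods 64792.00 = 64792.00
Buyer's account: inland to port 573.37 + export clearance 111.60 + origin terminal 418.40 + freight 1393.94 + insurance 637.06 + brokerage 457.03 + duty 8158.06 + delivery 1348.55 = 13098.01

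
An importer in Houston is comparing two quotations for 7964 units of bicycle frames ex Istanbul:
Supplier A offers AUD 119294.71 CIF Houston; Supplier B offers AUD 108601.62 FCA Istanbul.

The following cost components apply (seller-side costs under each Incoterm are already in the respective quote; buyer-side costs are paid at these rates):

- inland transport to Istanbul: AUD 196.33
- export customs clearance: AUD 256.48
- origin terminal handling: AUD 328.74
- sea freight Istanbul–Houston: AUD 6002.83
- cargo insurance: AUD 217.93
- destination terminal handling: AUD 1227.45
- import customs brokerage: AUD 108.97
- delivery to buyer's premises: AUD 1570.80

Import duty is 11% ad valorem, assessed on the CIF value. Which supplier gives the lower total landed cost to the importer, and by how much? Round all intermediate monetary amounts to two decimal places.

Supplier B is cheaper by AUD 4599.39

Supplier A (CIF):
The CIF price already equals the CIF value: 119294.71
Import duty = 119294.71 × 11% = 13122.42
Buyer bears (A): 1227.45 + 108.97 + 1570.80 = 2907.22
Landed cost (A) = invoice 119294.71 + 2907.22 + duty 13122.42 = 135324.35
Supplier B (FCA):
CIF value = FCA price + origin terminal + freight + insurance = 108601.62 + 328.74 + 6002.83 + 217.93 = 115151.12
Import duty = 115151.12 × 11% = 12666.62
Buyer bears (B): 328.74 + 6002.83 + 217.93 + 1227.45 + 108.97 + 1570.80 = 9456.72
Landed cost (B) = invoice 108601.62 + 9456.72 + duty 12666.62 = 130724.96
Difference = |135324.35 − 130724.96| = 4599.39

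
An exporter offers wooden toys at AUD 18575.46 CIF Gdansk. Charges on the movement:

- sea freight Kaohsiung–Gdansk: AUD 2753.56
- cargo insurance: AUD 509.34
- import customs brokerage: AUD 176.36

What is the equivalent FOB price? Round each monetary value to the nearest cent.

FOB price: AUD 15312.56

Not relevant to the conversion: brokerage — on the buyer under both terms; not part of either seller's price.
From CIF to FOB, the seller no longer bears: freight, insurance.
FOB price = 18575.46 − 2753.56 − 509.34 = 15312.56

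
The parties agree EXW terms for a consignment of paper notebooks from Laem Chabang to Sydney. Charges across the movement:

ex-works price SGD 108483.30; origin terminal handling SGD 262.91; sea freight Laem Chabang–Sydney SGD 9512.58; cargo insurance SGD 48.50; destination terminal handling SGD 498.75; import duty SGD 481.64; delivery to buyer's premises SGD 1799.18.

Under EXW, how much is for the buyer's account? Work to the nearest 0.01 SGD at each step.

EXW: the seller makes goods available at their premises; the buyer bears all onward costs.
Seller's account: goods 108483.30 = 108483.30
Buyer's account: origin terminal 262.91 + freight 9512.58 + insurance 48.50 + destination terminal 498.75 + duty 481.64 + delivery 1799.18 = 12603.56

Buyer's account: SGD 12603.56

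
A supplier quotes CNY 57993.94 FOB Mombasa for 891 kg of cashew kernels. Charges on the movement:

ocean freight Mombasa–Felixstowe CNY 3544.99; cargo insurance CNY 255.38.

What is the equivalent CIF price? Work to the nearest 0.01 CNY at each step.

From FOB to CIF, the seller additionally bears: freight, insurance.
CIF price = 57993.94 + 3544.99 + 255.38 = 61794.31

CIF price: CNY 61794.31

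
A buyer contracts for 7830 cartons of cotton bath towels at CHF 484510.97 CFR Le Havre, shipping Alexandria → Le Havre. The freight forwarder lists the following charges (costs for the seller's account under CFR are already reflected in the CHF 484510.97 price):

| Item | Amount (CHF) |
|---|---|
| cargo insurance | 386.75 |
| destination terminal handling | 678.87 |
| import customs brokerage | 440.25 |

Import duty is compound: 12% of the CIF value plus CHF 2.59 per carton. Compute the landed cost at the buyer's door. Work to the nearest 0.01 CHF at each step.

Total landed cost: CHF 564484.27

CFR: the seller pays costs through ocean freight to the destination port, but not insurance.
CIF value = CFR price + insurance = 484510.97 + 386.75 = 484897.72
Ad valorem component: 484897.72 × 12% = 58187.73
Specific component: 7830 × 2.59 = 20279.70
Import duty = 58187.73 + 20279.70 = 78467.43
Buyer bears: insurance 386.75 + destination terminal 678.87 + brokerage 440.25 + duty 78467.43 = 79973.30
Landed cost = invoice 484510.97 + 79973.30 = 564484.27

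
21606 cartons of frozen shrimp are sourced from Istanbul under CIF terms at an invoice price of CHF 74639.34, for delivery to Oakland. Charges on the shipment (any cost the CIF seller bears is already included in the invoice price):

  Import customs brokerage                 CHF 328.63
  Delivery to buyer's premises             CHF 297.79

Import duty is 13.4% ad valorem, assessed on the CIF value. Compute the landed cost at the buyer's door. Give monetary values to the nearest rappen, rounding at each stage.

Total landed cost: CHF 85267.43

CIF: the seller pays costs through ocean freight and marine insurance to the destination port.
The CIF price already equals the CIF value: 74639.34
Import duty = 74639.34 × 13.4% = 10001.67
Buyer bears: brokerage 328.63 + delivery 297.79 + duty 10001.67 = 10628.09
Landed cost = invoice 74639.34 + 10628.09 = 85267.43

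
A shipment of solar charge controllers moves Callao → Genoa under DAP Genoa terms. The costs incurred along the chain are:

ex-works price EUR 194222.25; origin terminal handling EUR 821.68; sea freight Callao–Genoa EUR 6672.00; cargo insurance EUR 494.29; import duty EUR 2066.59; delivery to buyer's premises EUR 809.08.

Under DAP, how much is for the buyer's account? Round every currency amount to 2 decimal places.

DAP: the seller bears all costs to the named destination except import duty and clearance.
Seller's account: goods 194222.25 + origin terminal 821.68 + freight 6672.00 + insurance 494.29 + delivery 809.08 = 203019.30
Buyer's account: duty 2066.59 = 2066.59

Buyer's account: EUR 2066.59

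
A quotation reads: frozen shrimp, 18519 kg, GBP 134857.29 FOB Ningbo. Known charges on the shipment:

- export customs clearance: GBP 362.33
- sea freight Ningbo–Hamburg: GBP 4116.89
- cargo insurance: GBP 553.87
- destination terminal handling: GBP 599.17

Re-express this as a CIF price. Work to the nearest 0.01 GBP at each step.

Not relevant to the conversion: export clearance — on the seller under both FOB and CIF; already in the FOB price and stays in the CIF price. destination terminal — on the buyer under both terms; not part of either seller's price.
From FOB to CIF, the seller additionally bears: freight, insurance.
CIF price = 134857.29 + 4116.89 + 553.87 = 139528.05

CIF price: GBP 139528.05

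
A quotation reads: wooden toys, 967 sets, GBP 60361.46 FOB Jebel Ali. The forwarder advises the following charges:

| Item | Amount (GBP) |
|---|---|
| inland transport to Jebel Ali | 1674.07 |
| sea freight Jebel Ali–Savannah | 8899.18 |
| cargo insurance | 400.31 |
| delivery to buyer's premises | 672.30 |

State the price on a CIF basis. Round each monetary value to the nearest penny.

Not relevant to the conversion: inland to port — on the seller under both FOB and CIF; already in the FOB price and stays in the CIF price. delivery — on the buyer under both terms; not part of either seller's price.
From FOB to CIF, the seller additionally bears: freight, insurance.
CIF price = 60361.46 + 8899.18 + 400.31 = 69660.95

CIF price: GBP 69660.95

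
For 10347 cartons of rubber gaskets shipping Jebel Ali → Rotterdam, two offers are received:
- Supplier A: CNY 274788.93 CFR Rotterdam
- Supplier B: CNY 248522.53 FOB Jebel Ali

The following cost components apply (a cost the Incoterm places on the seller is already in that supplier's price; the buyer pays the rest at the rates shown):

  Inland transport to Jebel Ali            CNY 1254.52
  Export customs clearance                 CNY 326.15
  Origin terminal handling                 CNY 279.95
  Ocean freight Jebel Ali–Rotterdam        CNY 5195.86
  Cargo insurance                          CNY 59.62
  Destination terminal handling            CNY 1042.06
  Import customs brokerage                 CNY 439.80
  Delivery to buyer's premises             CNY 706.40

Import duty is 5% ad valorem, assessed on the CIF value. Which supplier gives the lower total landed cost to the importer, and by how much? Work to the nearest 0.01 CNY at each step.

Supplier A (CFR):
CIF value = CFR price + insurance = 274788.93 + 59.62 = 274848.55
Import duty = 274848.55 × 5% = 13742.43
Buyer bears (A): 59.62 + 1042.06 + 439.80 + 706.40 = 2247.88
Landed cost (A) = invoice 274788.93 + 2247.88 + duty 13742.43 = 290779.24
Supplier B (FOB):
CIF value = FOB price + freight + insurance = 248522.53 + 5195.86 + 59.62 = 253778.01
Import duty = 253778.01 × 5% = 12688.90
Buyer bears (B): 5195.86 + 59.62 + 1042.06 + 439.80 + 706.40 = 7443.74
Landed cost (B) = invoice 248522.53 + 7443.74 + duty 12688.90 = 268655.17
Difference = |290779.24 − 268655.17| = 22124.07

Supplier B is cheaper by CNY 22124.07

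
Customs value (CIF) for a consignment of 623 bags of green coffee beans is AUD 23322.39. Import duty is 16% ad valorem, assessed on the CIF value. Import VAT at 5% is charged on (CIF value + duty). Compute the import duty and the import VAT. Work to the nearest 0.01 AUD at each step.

Import duty = 23322.39 × 16% = 3731.58
VAT base = CIF + duty = 23322.39 + 3731.58 = 27053.97
Import VAT = 27053.97 × 5% = 1352.70

Import duty: AUD 3731.58; import VAT: AUD 1352.70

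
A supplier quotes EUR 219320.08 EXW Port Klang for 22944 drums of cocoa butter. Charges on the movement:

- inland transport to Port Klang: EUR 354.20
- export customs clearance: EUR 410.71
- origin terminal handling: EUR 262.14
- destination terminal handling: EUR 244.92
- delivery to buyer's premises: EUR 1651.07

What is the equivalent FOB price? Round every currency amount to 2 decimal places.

FOB price: EUR 220347.13

Not relevant to the conversion: destination terminal, delivery — on the buyer under both terms; not part of either seller's price.
From EXW to FOB, the seller additionally bears: inland to port, export clearance, origin terminal.
FOB price = 219320.08 + 354.20 + 410.71 + 262.14 = 220347.13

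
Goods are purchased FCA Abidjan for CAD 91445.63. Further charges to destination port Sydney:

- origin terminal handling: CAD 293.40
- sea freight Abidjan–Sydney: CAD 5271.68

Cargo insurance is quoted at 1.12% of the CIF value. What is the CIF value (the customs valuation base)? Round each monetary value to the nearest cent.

CIF value: CAD 98109.54

Let C be the CIF value. C = FCA price + pre-shipment costs + freight + 1.12% × C
C − 1.12% × C = 91445.63 + 293.40 + 5271.68
0.9888 × C = 97010.71
C = 97010.71 / 0.9888 = 98109.54
Insurance premium = 1.12% × 98109.54 = 1098.83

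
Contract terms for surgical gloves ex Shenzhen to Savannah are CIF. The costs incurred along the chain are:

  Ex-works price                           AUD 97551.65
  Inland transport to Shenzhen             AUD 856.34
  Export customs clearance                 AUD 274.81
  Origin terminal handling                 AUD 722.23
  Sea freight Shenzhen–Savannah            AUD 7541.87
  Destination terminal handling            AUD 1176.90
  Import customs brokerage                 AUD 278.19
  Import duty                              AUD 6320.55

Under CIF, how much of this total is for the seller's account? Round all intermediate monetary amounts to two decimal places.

CIF: the seller pays costs through ocean freight and marine insurance to the destination port.
Seller's account: goods 97551.65 + inland to port 856.34 + export clearance 274.81 + origin terminal 722.23 + freight 7541.87 = 106946.90
Buyer's account: destination terminal 1176.90 + brokerage 278.19 + duty 6320.55 = 7775.64

Seller's account: AUD 106946.90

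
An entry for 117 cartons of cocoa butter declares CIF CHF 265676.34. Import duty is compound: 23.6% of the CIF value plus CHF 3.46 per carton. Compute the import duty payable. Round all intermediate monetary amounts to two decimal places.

Ad valorem component: 265676.34 × 23.6% = 62699.62
Specific component: 117 × 3.46 = 404.82
Import duty = 62699.62 + 404.82 = 63104.44

Import duty: CHF 63104.44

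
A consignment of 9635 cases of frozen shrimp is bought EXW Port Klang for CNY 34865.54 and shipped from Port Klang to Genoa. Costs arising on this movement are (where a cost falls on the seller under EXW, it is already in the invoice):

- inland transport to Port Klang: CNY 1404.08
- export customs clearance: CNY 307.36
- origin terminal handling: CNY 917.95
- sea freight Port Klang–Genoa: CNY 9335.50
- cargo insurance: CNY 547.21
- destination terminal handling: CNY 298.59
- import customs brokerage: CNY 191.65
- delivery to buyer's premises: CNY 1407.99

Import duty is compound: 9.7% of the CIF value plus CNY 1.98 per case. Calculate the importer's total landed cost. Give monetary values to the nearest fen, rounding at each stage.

Total landed cost: CNY 72948.80

EXW: the seller makes goods available at their premises; the buyer bears all onward costs.
CIF value = EXW price + inland to port + export clearance + origin terminal + freight + insurance = 34865.54 + 1404.08 + 307.36 + 917.95 + 9335.50 + 547.21 = 47377.64
Ad valorem component: 47377.64 × 9.7% = 4595.63
Specific component: 9635 × 1.98 = 19077.30
Import duty = 4595.63 + 19077.30 = 23672.93
Buyer bears: inland to port 1404.08 + export clearance 307.36 + origin terminal 917.95 + freight 9335.50 + insurance 547.21 + destination terminal 298.59 + brokerage 191.65 + delivery 1407.99 + duty 23672.93 = 38083.26
Landed cost = invoice 34865.54 + 38083.26 = 72948.80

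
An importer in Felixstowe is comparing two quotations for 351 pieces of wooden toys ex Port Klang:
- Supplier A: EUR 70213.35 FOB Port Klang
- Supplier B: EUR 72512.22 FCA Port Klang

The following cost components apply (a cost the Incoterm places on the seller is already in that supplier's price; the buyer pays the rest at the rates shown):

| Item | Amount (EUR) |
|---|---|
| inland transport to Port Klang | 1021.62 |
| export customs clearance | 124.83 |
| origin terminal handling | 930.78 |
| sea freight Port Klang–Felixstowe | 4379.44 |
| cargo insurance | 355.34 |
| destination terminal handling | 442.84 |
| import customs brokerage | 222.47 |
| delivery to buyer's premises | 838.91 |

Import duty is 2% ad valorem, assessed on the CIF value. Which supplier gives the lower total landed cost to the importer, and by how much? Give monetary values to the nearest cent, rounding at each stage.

Supplier A (FOB):
CIF value = FOB price + freight + insurance = 70213.35 + 4379.44 + 355.34 = 74948.13
Import duty = 74948.13 × 2% = 1498.96
Buyer bears (A): 4379.44 + 355.34 + 442.84 + 222.47 + 838.91 = 6239.00
Landed cost (A) = invoice 70213.35 + 6239.00 + duty 1498.96 = 77951.31
Supplier B (FCA):
CIF value = FCA price + origin terminal + freight + insurance = 72512.22 + 930.78 + 4379.44 + 355.34 = 78177.78
Import duty = 78177.78 × 2% = 1563.56
Buyer bears (B): 930.78 + 4379.44 + 355.34 + 442.84 + 222.47 + 838.91 = 7169.78
Landed cost (B) = invoice 72512.22 + 7169.78 + duty 1563.56 = 81245.56
Difference = |77951.31 − 81245.56| = 3294.25

Supplier A is cheaper by EUR 3294.25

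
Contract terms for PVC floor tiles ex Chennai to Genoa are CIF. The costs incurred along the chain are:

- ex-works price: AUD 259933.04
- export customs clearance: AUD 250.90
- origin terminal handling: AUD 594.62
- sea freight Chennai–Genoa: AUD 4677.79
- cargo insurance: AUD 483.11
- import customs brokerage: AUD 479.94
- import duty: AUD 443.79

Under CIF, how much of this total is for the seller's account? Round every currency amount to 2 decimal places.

CIF: the seller pays costs through ocean freight and marine insurance to the destination port.
Seller's account: goods 259933.04 + export clearance 250.90 + origin terminal 594.62 + freight 4677.79 + insurance 483.11 = 265939.46
Buyer's account: brokerage 479.94 + duty 443.79 = 923.73

Seller's account: AUD 265939.46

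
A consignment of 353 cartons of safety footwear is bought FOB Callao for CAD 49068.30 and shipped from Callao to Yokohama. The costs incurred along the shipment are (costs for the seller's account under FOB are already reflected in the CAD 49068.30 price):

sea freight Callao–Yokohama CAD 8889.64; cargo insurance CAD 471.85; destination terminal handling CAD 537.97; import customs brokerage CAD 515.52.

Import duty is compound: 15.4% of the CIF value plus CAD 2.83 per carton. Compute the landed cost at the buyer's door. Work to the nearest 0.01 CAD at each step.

FOB: the seller bears costs until goods are on board at the origin port; the buyer bears freight, insurance and all costs thereafter.
CIF value = FOB price + freight + insurance = 49068.30 + 8889.64 + 471.85 = 58429.79
Ad valorem component: 58429.79 × 15.4% = 8998.19
Specific component: 353 × 2.83 = 998.99
Import duty = 8998.19 + 998.99 = 9997.18
Buyer bears: freight 8889.64 + insurance 471.85 + destination terminal 537.97 + brokerage 515.52 + duty 9997.18 = 20412.16
Landed cost = invoice 49068.30 + 20412.16 = 69480.46

Total landed cost: CAD 69480.46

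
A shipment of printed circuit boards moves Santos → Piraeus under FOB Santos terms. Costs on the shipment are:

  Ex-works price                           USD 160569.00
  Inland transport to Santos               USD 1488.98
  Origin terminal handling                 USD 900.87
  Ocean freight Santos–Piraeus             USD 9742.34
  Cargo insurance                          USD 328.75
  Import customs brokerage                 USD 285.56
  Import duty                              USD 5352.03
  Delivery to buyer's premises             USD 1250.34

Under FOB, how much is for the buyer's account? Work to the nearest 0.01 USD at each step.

Buyer's account: USD 16959.02

FOB: the seller bears costs until goods are on board at the origin port; the buyer bears freight, insurance and all costs thereafter.
Seller's account: goods 160569.00 + inland to port 1488.98 + origin terminal 900.87 = 162958.85
Buyer's account: freight 9742.34 + insurance 328.75 + brokerage 285.56 + duty 5352.03 + delivery 1250.34 = 16959.02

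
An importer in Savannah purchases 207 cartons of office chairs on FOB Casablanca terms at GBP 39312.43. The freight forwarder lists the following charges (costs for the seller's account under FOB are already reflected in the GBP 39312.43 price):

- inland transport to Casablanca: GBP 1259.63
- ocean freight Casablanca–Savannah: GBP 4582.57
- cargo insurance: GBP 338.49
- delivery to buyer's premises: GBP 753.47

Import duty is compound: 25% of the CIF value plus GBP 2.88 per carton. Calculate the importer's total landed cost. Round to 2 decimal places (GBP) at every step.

Total landed cost: GBP 56641.49

FOB: the seller bears costs until goods are on board at the origin port; the buyer bears freight, insurance and all costs thereafter.
Already in the invoice (seller's account under FOB): inland to port — exclude.
CIF value = FOB price + freight + insurance = 39312.43 + 4582.57 + 338.49 = 44233.49
Ad valorem component: 44233.49 × 25% = 11058.37
Specific component: 207 × 2.88 = 596.16
Import duty = 11058.37 + 596.16 = 11654.53
Buyer bears: freight 4582.57 + insurance 338.49 + delivery 753.47 + duty 11654.53 = 17329.06
Landed cost = invoice 39312.43 + 17329.06 = 56641.49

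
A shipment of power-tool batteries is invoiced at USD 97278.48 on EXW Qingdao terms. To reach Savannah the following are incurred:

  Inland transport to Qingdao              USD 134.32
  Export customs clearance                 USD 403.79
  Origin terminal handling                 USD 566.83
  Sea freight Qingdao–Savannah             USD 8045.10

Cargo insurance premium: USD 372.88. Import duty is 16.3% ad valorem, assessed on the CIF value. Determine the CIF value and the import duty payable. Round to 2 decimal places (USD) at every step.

CIF value: USD 106801.40; import duty: USD 17408.63

CIF = EXW price + pre-shipment costs + freight + insurance
CIF = 97278.48 + 134.32 + 403.79 + 566.83 + 8045.10 + 372.88 = 106801.40
Import duty = 106801.40 × 16.3% = 17408.63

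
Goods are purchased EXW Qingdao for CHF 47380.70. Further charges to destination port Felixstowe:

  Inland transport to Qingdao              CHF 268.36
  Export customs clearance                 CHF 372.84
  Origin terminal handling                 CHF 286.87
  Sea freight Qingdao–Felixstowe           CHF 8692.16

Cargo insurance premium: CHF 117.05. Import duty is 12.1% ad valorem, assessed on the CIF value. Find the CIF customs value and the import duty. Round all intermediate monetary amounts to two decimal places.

CIF = EXW price + pre-shipment costs + freight + insurance
CIF = 47380.70 + 268.36 + 372.84 + 286.87 + 8692.16 + 117.05 = 57117.98
Import duty = 57117.98 × 12.1% = 6911.28

CIF value: CHF 57117.98; import duty: CHF 6911.28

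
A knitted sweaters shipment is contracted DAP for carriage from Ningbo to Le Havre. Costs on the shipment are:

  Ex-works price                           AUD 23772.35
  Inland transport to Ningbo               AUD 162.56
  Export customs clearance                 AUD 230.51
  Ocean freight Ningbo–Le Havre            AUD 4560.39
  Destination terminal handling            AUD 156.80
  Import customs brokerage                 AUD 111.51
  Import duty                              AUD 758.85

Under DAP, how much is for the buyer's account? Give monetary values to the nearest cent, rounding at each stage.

Buyer's account: AUD 870.36

DAP: the seller bears all costs to the named destination except import duty and clearance.
Seller's account: goods 23772.35 + inland to port 162.56 + export clearance 230.51 + freight 4560.39 + destination terminal 156.80 = 28882.61
Buyer's account: brokerage 111.51 + duty 758.85 = 870.36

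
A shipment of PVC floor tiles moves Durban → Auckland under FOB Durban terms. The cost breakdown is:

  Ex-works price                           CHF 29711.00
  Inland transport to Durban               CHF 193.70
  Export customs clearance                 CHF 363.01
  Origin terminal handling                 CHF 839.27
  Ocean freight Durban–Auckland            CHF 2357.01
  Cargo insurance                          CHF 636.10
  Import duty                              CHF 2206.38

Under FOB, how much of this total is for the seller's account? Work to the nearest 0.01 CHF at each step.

FOB: the seller bears costs until goods are on board at the origin port; the buyer bears freight, insurance and all costs thereafter.
Seller's account: goods 29711.00 + inland to port 193.70 + export clearance 363.01 + origin terminal 839.27 = 31106.98
Buyer's account: freight 2357.01 + insurance 636.10 + duty 2206.38 = 5199.49

Seller's account: CHF 31106.98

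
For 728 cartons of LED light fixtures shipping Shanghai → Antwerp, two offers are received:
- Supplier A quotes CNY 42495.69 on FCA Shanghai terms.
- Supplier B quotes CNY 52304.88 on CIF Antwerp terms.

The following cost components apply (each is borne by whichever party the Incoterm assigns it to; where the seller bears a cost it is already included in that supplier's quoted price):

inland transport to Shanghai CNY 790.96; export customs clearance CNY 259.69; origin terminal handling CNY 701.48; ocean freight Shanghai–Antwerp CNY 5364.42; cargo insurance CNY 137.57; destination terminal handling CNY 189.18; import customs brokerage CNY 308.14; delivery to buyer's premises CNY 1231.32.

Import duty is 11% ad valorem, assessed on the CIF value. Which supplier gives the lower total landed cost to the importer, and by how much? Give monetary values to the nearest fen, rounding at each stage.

Supplier A (FCA):
CIF value = FCA price + origin terminal + freight + insurance = 42495.69 + 701.48 + 5364.42 + 137.57 = 48699.16
Import duty = 48699.16 × 11% = 5356.91
Buyer bears (A): 701.48 + 5364.42 + 137.57 + 189.18 + 308.14 + 1231.32 = 7932.11
Landed cost (A) = invoice 42495.69 + 7932.11 + duty 5356.91 = 55784.71
Supplier B (CIF):
The CIF price already equals the CIF value: 52304.88
Import duty = 52304.88 × 11% = 5753.54
Buyer bears (B): 189.18 + 308.14 + 1231.32 = 1728.64
Landed cost (B) = invoice 52304.88 + 1728.64 + duty 5753.54 = 59787.06
Difference = |55784.71 − 59787.06| = 4002.35

Supplier A is cheaper by CNY 4002.35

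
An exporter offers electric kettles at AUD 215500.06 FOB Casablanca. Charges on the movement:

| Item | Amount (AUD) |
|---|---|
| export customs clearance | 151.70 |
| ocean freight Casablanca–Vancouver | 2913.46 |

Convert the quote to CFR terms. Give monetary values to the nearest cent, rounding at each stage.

Not relevant to the conversion: export clearance — on the seller under both FOB and CFR; already in the FOB price and stays in the CFR price.
From FOB to CFR, the seller additionally bears: freight.
CFR price = 215500.06 + 2913.46 = 218413.52

CFR price: AUD 218413.52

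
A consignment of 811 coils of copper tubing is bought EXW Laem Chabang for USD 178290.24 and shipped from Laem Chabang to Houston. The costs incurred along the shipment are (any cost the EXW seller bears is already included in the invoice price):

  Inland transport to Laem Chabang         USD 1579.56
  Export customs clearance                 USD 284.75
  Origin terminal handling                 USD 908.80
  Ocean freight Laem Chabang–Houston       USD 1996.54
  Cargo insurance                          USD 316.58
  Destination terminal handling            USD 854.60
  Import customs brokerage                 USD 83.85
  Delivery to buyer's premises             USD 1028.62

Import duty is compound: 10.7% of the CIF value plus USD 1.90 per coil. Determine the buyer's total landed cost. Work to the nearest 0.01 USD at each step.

EXW: the seller makes goods available at their premises; the buyer bears all onward costs.
CIF value = EXW price + inland to port + export clearance + origin terminal + freight + insurance = 178290.24 + 1579.56 + 284.75 + 908.80 + 1996.54 + 316.58 = 183376.47
Ad valorem component: 183376.47 × 10.7% = 19621.28
Specific component: 811 × 1.90 = 1540.90
Import duty = 19621.28 + 1540.90 = 21162.18
Buyer bears: inland to port 1579.56 + export clearance 284.75 + origin terminal 908.80 + freight 1996.54 + insurance 316.58 + destination terminal 854.60 + brokerage 83.85 + delivery 1028.62 + duty 21162.18 = 28215.48
Landed cost = invoice 178290.24 + 28215.48 = 206505.72

Total landed cost: USD 206505.72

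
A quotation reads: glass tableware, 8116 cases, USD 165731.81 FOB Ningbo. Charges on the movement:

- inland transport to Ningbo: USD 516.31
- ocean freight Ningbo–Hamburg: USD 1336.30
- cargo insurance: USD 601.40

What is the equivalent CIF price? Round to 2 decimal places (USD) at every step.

Not relevant to the conversion: inland to port — on the seller under both FOB and CIF; already in the FOB price and stays in the CIF price.
From FOB to CIF, the seller additionally bears: freight, insurance.
CIF price = 165731.81 + 1336.30 + 601.40 = 167669.51

CIF price: USD 167669.51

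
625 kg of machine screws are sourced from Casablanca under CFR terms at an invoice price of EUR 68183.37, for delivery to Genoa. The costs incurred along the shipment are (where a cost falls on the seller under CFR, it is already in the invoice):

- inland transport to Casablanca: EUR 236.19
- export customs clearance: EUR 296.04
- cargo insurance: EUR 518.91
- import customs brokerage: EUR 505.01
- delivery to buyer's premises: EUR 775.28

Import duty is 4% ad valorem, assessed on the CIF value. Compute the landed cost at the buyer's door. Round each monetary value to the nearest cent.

Total landed cost: EUR 72730.66

CFR: the seller pays costs through ocean freight to the destination port, but not insurance.
Already in the invoice (seller's account under CFR): inland to port, export clearance — exclude.
CIF value = CFR price + insurance = 68183.37 + 518.91 = 68702.28
Import duty = 68702.28 × 4% = 2748.09
Buyer bears: insurance 518.91 + brokerage 505.01 + delivery 775.28 + duty 2748.09 = 4547.29
Landed cost = invoice 68183.37 + 4547.29 = 72730.66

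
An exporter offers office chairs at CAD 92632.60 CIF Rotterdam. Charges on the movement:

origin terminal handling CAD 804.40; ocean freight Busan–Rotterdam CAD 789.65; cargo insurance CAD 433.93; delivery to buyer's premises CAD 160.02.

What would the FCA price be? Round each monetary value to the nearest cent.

FCA price: CAD 90604.62

Not relevant to the conversion: delivery — on the buyer under both terms; not part of either seller's price.
From CIF to FCA, the seller no longer bears: origin terminal, freight, insurance.
FCA price = 92632.60 − 804.40 − 789.65 − 433.93 = 90604.62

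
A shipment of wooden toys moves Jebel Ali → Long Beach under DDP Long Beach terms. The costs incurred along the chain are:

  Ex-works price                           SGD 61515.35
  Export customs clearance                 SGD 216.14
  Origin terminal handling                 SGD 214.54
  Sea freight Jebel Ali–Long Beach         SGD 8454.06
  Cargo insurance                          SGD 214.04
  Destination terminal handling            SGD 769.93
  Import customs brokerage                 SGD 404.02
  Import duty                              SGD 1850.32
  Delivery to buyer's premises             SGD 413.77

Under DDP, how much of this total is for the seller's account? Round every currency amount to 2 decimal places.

DDP: the seller bears all costs including import duty.
Seller's account: goods 61515.35 + export clearance 216.14 + origin terminal 214.54 + freight 8454.06 + insurance 214.04 + destination terminal 769.93 + brokerage 404.02 + duty 1850.32 + delivery 413.77 = 74052.17
Buyer's account: 0.00

Seller's account: SGD 74052.17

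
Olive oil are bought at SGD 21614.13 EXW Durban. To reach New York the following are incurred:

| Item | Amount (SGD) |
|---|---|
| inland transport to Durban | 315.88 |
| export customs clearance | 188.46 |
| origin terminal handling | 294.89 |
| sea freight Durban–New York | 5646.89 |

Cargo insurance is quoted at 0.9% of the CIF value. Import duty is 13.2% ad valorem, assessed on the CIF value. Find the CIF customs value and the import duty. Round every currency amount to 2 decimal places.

CIF value: SGD 28315.09; import duty: SGD 3737.59

Let C be the CIF value. C = EXW price + pre-shipment costs + freight + 0.9% × C
C − 0.9% × C = 21614.13 + 315.88 + 188.46 + 294.89 + 5646.89
0.991 × C = 28060.25
C = 28060.25 / 0.991 = 28315.09
Insurance premium = 0.9% × 28315.09 = 254.84
Import duty = 28315.09 × 13.2% = 3737.59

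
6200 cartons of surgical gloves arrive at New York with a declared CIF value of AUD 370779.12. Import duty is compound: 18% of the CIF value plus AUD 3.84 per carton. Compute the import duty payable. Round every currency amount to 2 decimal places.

Import duty: AUD 90548.24

Ad valorem component: 370779.12 × 18% = 66740.24
Specific component: 6200 × 3.84 = 23808.00
Import duty = 66740.24 + 23808.00 = 90548.24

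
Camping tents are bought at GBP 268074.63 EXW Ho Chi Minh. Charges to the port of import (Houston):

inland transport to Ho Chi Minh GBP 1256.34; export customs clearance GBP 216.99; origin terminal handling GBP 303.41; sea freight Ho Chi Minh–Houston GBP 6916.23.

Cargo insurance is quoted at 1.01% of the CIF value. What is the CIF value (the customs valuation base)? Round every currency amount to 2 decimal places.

Let C be the CIF value. C = EXW price + pre-shipment costs + freight + 1.01% × C
C − 1.01% × C = 268074.63 + 1256.34 + 216.99 + 303.41 + 6916.23
0.9899 × C = 276767.60
C = 276767.60 / 0.9899 = 279591.47
Insurance premium = 1.01% × 279591.47 = 2823.87

CIF value: GBP 279591.47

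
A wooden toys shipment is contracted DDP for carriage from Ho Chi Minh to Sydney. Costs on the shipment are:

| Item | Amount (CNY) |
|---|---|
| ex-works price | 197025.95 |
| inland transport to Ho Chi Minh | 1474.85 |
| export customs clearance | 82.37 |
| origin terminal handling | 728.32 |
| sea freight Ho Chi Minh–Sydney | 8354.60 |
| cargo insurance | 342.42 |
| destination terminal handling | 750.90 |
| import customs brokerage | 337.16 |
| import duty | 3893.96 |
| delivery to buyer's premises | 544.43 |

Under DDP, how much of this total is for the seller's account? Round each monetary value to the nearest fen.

Seller's account: CNY 213534.96

DDP: the seller bears all costs including import duty.
Seller's account: goods 197025.95 + inland to port 1474.85 + export clearance 82.37 + origin terminal 728.32 + freight 8354.60 + insurance 342.42 + destination terminal 750.90 + brokerage 337.16 + duty 3893.96 + delivery 544.43 = 213534.96
Buyer's account: 0.00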